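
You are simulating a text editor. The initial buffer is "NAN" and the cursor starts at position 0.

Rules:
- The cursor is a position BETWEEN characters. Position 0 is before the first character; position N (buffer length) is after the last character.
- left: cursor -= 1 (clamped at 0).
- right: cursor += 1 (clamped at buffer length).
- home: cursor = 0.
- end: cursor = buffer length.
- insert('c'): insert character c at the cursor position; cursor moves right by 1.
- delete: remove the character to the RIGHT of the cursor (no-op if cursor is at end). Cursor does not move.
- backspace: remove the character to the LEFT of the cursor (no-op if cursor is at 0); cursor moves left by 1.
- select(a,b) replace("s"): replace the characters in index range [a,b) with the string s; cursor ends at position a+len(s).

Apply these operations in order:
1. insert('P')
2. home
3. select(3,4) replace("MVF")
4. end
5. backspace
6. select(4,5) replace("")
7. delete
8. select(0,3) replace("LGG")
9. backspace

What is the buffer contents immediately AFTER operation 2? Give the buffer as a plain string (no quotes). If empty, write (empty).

After op 1 (insert('P')): buf='PNAN' cursor=1
After op 2 (home): buf='PNAN' cursor=0

Answer: PNAN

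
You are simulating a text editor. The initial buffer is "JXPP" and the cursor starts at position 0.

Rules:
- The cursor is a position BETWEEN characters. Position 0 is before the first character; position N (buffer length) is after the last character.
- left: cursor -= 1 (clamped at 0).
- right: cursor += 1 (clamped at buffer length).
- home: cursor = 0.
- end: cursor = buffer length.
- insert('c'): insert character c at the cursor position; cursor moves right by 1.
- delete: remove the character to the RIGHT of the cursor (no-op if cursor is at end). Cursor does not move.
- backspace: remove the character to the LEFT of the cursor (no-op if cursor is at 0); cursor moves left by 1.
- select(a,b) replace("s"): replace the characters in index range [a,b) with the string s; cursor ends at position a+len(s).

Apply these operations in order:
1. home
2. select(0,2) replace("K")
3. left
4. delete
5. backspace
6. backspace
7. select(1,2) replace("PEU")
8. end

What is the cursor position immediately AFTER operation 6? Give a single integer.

After op 1 (home): buf='JXPP' cursor=0
After op 2 (select(0,2) replace("K")): buf='KPP' cursor=1
After op 3 (left): buf='KPP' cursor=0
After op 4 (delete): buf='PP' cursor=0
After op 5 (backspace): buf='PP' cursor=0
After op 6 (backspace): buf='PP' cursor=0

Answer: 0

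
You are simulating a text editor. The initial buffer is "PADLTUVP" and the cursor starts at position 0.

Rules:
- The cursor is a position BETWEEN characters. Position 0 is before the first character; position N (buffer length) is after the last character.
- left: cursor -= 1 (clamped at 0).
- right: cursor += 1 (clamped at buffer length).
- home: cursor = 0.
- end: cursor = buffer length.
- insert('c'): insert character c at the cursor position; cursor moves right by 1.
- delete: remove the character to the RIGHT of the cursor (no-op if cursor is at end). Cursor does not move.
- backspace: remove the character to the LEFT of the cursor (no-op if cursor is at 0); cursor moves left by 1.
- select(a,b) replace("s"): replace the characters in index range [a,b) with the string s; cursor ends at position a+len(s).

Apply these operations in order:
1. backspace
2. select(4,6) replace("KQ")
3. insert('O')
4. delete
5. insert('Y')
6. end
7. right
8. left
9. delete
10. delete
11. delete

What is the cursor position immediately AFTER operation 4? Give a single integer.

After op 1 (backspace): buf='PADLTUVP' cursor=0
After op 2 (select(4,6) replace("KQ")): buf='PADLKQVP' cursor=6
After op 3 (insert('O')): buf='PADLKQOVP' cursor=7
After op 4 (delete): buf='PADLKQOP' cursor=7

Answer: 7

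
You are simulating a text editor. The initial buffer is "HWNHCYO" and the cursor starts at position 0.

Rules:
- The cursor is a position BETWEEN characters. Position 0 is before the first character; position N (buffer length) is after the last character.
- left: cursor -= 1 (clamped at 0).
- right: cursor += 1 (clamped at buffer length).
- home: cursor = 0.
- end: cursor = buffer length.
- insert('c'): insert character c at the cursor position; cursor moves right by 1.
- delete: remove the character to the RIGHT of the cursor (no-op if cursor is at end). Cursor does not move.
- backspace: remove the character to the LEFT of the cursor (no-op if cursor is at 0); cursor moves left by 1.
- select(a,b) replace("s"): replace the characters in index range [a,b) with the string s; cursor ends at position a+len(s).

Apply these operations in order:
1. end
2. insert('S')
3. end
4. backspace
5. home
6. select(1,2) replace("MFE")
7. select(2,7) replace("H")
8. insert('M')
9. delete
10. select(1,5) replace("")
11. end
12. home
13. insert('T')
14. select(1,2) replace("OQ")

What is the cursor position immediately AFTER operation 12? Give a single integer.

After op 1 (end): buf='HWNHCYO' cursor=7
After op 2 (insert('S')): buf='HWNHCYOS' cursor=8
After op 3 (end): buf='HWNHCYOS' cursor=8
After op 4 (backspace): buf='HWNHCYO' cursor=7
After op 5 (home): buf='HWNHCYO' cursor=0
After op 6 (select(1,2) replace("MFE")): buf='HMFENHCYO' cursor=4
After op 7 (select(2,7) replace("H")): buf='HMHYO' cursor=3
After op 8 (insert('M')): buf='HMHMYO' cursor=4
After op 9 (delete): buf='HMHMO' cursor=4
After op 10 (select(1,5) replace("")): buf='H' cursor=1
After op 11 (end): buf='H' cursor=1
After op 12 (home): buf='H' cursor=0

Answer: 0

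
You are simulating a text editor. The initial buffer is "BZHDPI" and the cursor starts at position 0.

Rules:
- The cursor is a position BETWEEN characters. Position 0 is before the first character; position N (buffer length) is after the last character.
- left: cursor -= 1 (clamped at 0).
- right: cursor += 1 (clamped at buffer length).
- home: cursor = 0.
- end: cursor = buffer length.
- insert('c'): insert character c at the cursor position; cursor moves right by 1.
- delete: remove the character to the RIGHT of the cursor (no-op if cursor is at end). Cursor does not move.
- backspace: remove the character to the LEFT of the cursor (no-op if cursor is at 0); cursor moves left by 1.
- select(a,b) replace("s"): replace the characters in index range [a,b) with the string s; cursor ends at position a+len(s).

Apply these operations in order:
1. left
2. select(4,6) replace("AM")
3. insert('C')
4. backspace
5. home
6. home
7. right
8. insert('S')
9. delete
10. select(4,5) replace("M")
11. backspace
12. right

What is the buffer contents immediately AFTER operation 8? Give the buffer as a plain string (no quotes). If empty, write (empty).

Answer: BSZHDAM

Derivation:
After op 1 (left): buf='BZHDPI' cursor=0
After op 2 (select(4,6) replace("AM")): buf='BZHDAM' cursor=6
After op 3 (insert('C')): buf='BZHDAMC' cursor=7
After op 4 (backspace): buf='BZHDAM' cursor=6
After op 5 (home): buf='BZHDAM' cursor=0
After op 6 (home): buf='BZHDAM' cursor=0
After op 7 (right): buf='BZHDAM' cursor=1
After op 8 (insert('S')): buf='BSZHDAM' cursor=2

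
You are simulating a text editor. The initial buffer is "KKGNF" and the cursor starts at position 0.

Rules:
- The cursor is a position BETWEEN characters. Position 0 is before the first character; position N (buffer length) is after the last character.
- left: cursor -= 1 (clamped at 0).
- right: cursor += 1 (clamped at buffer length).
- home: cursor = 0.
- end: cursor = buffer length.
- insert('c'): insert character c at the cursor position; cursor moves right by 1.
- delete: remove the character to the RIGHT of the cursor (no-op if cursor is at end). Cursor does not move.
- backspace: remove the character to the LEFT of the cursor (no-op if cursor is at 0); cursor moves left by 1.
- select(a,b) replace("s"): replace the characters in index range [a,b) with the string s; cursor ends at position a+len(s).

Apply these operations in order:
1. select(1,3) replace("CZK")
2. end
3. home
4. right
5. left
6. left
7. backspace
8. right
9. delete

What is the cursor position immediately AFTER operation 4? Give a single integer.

After op 1 (select(1,3) replace("CZK")): buf='KCZKNF' cursor=4
After op 2 (end): buf='KCZKNF' cursor=6
After op 3 (home): buf='KCZKNF' cursor=0
After op 4 (right): buf='KCZKNF' cursor=1

Answer: 1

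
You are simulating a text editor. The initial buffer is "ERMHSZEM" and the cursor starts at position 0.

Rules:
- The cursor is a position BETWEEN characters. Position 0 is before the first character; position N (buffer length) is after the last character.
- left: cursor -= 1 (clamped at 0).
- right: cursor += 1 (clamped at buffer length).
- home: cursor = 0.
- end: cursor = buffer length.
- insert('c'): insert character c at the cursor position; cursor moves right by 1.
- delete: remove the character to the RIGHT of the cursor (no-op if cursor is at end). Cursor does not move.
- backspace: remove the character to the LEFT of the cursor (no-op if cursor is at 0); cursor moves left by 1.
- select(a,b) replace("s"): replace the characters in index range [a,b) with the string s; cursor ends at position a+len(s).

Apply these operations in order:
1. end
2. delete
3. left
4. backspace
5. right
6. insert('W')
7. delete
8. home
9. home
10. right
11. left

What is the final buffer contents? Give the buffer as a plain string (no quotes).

Answer: ERMHSZMW

Derivation:
After op 1 (end): buf='ERMHSZEM' cursor=8
After op 2 (delete): buf='ERMHSZEM' cursor=8
After op 3 (left): buf='ERMHSZEM' cursor=7
After op 4 (backspace): buf='ERMHSZM' cursor=6
After op 5 (right): buf='ERMHSZM' cursor=7
After op 6 (insert('W')): buf='ERMHSZMW' cursor=8
After op 7 (delete): buf='ERMHSZMW' cursor=8
After op 8 (home): buf='ERMHSZMW' cursor=0
After op 9 (home): buf='ERMHSZMW' cursor=0
After op 10 (right): buf='ERMHSZMW' cursor=1
After op 11 (left): buf='ERMHSZMW' cursor=0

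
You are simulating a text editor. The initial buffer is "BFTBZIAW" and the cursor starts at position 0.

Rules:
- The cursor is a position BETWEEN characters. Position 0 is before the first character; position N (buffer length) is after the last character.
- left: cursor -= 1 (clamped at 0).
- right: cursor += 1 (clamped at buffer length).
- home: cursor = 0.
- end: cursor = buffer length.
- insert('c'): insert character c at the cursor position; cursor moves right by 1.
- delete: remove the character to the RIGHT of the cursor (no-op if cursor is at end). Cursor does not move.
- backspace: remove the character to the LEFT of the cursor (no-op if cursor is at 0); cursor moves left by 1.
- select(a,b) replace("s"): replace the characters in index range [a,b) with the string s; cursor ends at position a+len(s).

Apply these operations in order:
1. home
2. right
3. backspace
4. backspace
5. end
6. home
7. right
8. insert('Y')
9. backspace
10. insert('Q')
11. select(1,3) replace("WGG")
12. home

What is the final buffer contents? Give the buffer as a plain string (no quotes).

After op 1 (home): buf='BFTBZIAW' cursor=0
After op 2 (right): buf='BFTBZIAW' cursor=1
After op 3 (backspace): buf='FTBZIAW' cursor=0
After op 4 (backspace): buf='FTBZIAW' cursor=0
After op 5 (end): buf='FTBZIAW' cursor=7
After op 6 (home): buf='FTBZIAW' cursor=0
After op 7 (right): buf='FTBZIAW' cursor=1
After op 8 (insert('Y')): buf='FYTBZIAW' cursor=2
After op 9 (backspace): buf='FTBZIAW' cursor=1
After op 10 (insert('Q')): buf='FQTBZIAW' cursor=2
After op 11 (select(1,3) replace("WGG")): buf='FWGGBZIAW' cursor=4
After op 12 (home): buf='FWGGBZIAW' cursor=0

Answer: FWGGBZIAW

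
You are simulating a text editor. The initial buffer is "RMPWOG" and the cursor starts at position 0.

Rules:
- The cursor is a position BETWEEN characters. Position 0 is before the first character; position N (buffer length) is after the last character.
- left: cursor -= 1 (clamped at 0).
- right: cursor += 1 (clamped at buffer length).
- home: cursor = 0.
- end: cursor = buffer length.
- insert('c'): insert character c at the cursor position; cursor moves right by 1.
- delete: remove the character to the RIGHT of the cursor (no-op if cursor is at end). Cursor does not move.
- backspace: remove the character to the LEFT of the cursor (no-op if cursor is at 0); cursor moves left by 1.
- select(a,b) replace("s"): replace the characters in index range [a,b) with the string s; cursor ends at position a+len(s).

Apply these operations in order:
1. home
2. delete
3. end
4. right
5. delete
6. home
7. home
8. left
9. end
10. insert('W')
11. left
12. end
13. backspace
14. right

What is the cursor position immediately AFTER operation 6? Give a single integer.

After op 1 (home): buf='RMPWOG' cursor=0
After op 2 (delete): buf='MPWOG' cursor=0
After op 3 (end): buf='MPWOG' cursor=5
After op 4 (right): buf='MPWOG' cursor=5
After op 5 (delete): buf='MPWOG' cursor=5
After op 6 (home): buf='MPWOG' cursor=0

Answer: 0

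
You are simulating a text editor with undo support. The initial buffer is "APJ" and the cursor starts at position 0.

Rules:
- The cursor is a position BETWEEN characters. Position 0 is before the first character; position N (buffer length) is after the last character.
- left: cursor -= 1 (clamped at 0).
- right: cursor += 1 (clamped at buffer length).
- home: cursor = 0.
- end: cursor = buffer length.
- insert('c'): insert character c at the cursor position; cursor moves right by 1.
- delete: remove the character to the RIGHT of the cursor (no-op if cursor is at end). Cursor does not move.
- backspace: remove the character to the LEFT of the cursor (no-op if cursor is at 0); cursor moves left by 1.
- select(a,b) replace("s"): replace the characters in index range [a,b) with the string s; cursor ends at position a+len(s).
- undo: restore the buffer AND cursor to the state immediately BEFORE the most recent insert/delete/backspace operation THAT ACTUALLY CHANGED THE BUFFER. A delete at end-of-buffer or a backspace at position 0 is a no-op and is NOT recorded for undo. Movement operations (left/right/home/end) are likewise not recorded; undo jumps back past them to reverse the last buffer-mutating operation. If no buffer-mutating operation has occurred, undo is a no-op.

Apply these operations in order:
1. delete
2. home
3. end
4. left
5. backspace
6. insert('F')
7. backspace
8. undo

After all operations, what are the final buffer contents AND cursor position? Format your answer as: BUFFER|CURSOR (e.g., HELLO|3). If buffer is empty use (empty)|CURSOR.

After op 1 (delete): buf='PJ' cursor=0
After op 2 (home): buf='PJ' cursor=0
After op 3 (end): buf='PJ' cursor=2
After op 4 (left): buf='PJ' cursor=1
After op 5 (backspace): buf='J' cursor=0
After op 6 (insert('F')): buf='FJ' cursor=1
After op 7 (backspace): buf='J' cursor=0
After op 8 (undo): buf='FJ' cursor=1

Answer: FJ|1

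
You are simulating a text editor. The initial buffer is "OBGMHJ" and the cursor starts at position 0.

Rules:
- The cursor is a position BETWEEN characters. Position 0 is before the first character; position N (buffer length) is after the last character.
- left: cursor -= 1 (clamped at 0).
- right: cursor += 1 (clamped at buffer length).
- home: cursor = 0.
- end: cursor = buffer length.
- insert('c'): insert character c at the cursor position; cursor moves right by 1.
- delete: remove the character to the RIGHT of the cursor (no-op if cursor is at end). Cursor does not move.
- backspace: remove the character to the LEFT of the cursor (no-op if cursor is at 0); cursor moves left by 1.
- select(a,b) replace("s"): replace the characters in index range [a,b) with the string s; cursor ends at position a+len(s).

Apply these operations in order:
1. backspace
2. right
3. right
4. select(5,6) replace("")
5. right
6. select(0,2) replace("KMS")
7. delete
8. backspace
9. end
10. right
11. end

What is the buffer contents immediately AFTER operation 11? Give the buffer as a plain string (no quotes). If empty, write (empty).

After op 1 (backspace): buf='OBGMHJ' cursor=0
After op 2 (right): buf='OBGMHJ' cursor=1
After op 3 (right): buf='OBGMHJ' cursor=2
After op 4 (select(5,6) replace("")): buf='OBGMH' cursor=5
After op 5 (right): buf='OBGMH' cursor=5
After op 6 (select(0,2) replace("KMS")): buf='KMSGMH' cursor=3
After op 7 (delete): buf='KMSMH' cursor=3
After op 8 (backspace): buf='KMMH' cursor=2
After op 9 (end): buf='KMMH' cursor=4
After op 10 (right): buf='KMMH' cursor=4
After op 11 (end): buf='KMMH' cursor=4

Answer: KMMH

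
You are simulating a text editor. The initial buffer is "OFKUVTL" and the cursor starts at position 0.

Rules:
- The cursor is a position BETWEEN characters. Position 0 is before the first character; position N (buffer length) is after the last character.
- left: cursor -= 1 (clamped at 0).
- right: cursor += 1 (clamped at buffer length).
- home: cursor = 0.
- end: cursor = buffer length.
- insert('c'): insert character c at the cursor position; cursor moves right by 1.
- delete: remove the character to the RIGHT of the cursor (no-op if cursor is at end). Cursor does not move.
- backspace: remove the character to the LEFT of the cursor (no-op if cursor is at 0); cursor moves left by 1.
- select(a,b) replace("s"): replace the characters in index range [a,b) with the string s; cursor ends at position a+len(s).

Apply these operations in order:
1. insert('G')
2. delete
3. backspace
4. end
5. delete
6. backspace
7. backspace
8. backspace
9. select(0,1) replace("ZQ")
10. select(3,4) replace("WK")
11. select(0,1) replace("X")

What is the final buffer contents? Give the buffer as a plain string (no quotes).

Answer: XQKWK

Derivation:
After op 1 (insert('G')): buf='GOFKUVTL' cursor=1
After op 2 (delete): buf='GFKUVTL' cursor=1
After op 3 (backspace): buf='FKUVTL' cursor=0
After op 4 (end): buf='FKUVTL' cursor=6
After op 5 (delete): buf='FKUVTL' cursor=6
After op 6 (backspace): buf='FKUVT' cursor=5
After op 7 (backspace): buf='FKUV' cursor=4
After op 8 (backspace): buf='FKU' cursor=3
After op 9 (select(0,1) replace("ZQ")): buf='ZQKU' cursor=2
After op 10 (select(3,4) replace("WK")): buf='ZQKWK' cursor=5
After op 11 (select(0,1) replace("X")): buf='XQKWK' cursor=1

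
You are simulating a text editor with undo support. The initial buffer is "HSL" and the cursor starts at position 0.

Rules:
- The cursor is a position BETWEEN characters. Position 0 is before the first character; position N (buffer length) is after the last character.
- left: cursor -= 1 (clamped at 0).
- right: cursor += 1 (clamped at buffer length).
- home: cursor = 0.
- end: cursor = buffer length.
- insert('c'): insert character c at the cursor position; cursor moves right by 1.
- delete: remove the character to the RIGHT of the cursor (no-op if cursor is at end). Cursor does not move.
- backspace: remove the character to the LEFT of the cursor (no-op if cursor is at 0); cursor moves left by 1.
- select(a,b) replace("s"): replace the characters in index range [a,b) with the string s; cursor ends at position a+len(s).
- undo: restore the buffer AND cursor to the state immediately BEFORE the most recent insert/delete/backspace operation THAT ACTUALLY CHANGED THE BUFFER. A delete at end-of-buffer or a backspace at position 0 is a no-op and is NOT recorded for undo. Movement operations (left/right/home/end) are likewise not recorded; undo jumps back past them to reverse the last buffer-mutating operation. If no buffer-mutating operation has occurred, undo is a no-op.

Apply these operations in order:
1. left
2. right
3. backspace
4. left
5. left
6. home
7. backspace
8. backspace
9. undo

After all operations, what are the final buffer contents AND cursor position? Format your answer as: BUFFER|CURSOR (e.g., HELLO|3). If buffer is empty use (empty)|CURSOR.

Answer: HSL|1

Derivation:
After op 1 (left): buf='HSL' cursor=0
After op 2 (right): buf='HSL' cursor=1
After op 3 (backspace): buf='SL' cursor=0
After op 4 (left): buf='SL' cursor=0
After op 5 (left): buf='SL' cursor=0
After op 6 (home): buf='SL' cursor=0
After op 7 (backspace): buf='SL' cursor=0
After op 8 (backspace): buf='SL' cursor=0
After op 9 (undo): buf='HSL' cursor=1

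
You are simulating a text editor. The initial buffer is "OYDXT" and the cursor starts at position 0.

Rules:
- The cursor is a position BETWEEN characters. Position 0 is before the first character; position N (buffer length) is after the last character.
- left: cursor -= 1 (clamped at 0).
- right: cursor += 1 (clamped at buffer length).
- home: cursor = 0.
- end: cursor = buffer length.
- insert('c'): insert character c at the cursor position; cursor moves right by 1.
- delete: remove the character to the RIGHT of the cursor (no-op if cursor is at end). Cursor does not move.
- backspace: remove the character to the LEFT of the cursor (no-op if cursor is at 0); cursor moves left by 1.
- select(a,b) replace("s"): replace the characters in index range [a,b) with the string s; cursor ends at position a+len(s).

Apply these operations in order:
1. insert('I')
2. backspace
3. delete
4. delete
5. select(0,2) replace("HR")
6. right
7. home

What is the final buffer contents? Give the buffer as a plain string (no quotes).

Answer: HRT

Derivation:
After op 1 (insert('I')): buf='IOYDXT' cursor=1
After op 2 (backspace): buf='OYDXT' cursor=0
After op 3 (delete): buf='YDXT' cursor=0
After op 4 (delete): buf='DXT' cursor=0
After op 5 (select(0,2) replace("HR")): buf='HRT' cursor=2
After op 6 (right): buf='HRT' cursor=3
After op 7 (home): buf='HRT' cursor=0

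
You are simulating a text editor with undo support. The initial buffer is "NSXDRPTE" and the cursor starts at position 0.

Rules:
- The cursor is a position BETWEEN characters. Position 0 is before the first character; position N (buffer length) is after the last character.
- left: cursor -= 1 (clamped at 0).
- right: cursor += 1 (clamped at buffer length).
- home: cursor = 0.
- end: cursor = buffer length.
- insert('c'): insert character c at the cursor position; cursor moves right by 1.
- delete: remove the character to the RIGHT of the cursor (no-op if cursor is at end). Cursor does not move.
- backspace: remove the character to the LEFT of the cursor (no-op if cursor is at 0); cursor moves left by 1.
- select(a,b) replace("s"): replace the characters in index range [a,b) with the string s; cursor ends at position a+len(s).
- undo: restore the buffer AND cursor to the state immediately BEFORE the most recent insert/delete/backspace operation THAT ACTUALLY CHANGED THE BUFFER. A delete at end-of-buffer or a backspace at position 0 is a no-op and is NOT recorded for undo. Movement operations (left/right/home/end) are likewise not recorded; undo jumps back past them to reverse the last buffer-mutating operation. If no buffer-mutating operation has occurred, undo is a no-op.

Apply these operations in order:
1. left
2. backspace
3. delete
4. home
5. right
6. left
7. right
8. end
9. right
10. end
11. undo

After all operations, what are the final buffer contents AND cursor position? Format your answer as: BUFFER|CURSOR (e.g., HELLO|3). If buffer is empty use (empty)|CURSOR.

After op 1 (left): buf='NSXDRPTE' cursor=0
After op 2 (backspace): buf='NSXDRPTE' cursor=0
After op 3 (delete): buf='SXDRPTE' cursor=0
After op 4 (home): buf='SXDRPTE' cursor=0
After op 5 (right): buf='SXDRPTE' cursor=1
After op 6 (left): buf='SXDRPTE' cursor=0
After op 7 (right): buf='SXDRPTE' cursor=1
After op 8 (end): buf='SXDRPTE' cursor=7
After op 9 (right): buf='SXDRPTE' cursor=7
After op 10 (end): buf='SXDRPTE' cursor=7
After op 11 (undo): buf='NSXDRPTE' cursor=0

Answer: NSXDRPTE|0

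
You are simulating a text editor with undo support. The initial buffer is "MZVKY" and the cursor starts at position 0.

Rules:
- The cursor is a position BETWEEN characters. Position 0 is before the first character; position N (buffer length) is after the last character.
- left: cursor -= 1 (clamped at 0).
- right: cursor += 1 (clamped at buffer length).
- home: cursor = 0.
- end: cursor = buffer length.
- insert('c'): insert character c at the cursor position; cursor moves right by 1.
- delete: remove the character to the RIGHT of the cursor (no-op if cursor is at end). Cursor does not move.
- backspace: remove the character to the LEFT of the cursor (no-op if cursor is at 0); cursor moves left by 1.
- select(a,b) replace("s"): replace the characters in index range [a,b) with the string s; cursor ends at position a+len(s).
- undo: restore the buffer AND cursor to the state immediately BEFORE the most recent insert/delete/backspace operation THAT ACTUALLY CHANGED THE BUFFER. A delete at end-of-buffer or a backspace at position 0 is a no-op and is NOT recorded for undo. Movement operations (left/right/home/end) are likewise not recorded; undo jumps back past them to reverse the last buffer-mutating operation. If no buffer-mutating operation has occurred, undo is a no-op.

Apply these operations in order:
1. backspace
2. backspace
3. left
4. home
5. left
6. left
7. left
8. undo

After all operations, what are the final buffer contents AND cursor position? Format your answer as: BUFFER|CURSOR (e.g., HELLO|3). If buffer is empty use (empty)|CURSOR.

Answer: MZVKY|0

Derivation:
After op 1 (backspace): buf='MZVKY' cursor=0
After op 2 (backspace): buf='MZVKY' cursor=0
After op 3 (left): buf='MZVKY' cursor=0
After op 4 (home): buf='MZVKY' cursor=0
After op 5 (left): buf='MZVKY' cursor=0
After op 6 (left): buf='MZVKY' cursor=0
After op 7 (left): buf='MZVKY' cursor=0
After op 8 (undo): buf='MZVKY' cursor=0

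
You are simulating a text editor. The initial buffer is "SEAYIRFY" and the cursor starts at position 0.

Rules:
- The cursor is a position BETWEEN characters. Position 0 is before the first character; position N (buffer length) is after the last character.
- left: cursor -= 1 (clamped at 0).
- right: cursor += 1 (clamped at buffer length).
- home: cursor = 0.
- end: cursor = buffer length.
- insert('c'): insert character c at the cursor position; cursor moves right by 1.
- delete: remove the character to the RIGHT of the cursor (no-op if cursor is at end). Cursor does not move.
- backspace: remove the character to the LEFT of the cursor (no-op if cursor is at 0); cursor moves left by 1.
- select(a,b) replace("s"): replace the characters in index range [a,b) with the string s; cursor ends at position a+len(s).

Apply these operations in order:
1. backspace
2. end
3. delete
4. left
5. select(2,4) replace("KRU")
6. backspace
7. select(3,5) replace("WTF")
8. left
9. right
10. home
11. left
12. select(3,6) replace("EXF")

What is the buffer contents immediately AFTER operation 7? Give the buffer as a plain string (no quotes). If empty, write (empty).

Answer: SEKWTFRFY

Derivation:
After op 1 (backspace): buf='SEAYIRFY' cursor=0
After op 2 (end): buf='SEAYIRFY' cursor=8
After op 3 (delete): buf='SEAYIRFY' cursor=8
After op 4 (left): buf='SEAYIRFY' cursor=7
After op 5 (select(2,4) replace("KRU")): buf='SEKRUIRFY' cursor=5
After op 6 (backspace): buf='SEKRIRFY' cursor=4
After op 7 (select(3,5) replace("WTF")): buf='SEKWTFRFY' cursor=6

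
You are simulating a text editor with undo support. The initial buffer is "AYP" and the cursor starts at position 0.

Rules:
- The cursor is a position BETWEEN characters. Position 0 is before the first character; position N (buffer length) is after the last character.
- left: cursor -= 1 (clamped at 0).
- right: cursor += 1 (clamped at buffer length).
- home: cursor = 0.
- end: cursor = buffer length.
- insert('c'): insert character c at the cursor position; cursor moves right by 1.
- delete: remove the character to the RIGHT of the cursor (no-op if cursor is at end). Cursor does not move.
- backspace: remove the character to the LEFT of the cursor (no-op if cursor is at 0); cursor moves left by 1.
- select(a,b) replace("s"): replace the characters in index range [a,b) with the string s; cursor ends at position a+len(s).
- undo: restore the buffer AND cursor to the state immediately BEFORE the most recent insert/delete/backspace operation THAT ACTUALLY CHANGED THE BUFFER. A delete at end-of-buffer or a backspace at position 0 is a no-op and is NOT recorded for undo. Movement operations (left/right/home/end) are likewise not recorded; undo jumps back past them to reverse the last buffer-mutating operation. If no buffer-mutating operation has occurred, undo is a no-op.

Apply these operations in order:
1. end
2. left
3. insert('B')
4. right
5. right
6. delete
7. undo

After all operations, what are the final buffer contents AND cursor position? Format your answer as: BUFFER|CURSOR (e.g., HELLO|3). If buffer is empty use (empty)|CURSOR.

After op 1 (end): buf='AYP' cursor=3
After op 2 (left): buf='AYP' cursor=2
After op 3 (insert('B')): buf='AYBP' cursor=3
After op 4 (right): buf='AYBP' cursor=4
After op 5 (right): buf='AYBP' cursor=4
After op 6 (delete): buf='AYBP' cursor=4
After op 7 (undo): buf='AYP' cursor=2

Answer: AYP|2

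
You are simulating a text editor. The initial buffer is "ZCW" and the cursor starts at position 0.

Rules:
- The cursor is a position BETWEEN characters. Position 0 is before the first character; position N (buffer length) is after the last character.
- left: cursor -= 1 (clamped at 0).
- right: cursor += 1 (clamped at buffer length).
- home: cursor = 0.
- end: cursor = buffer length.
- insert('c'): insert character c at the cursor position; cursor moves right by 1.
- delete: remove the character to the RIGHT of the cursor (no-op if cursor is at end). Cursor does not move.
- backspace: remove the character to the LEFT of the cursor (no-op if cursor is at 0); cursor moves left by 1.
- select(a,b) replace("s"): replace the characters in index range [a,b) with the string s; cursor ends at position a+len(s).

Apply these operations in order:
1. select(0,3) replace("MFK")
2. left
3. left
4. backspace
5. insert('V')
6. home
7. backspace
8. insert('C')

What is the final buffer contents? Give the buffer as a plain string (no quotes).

After op 1 (select(0,3) replace("MFK")): buf='MFK' cursor=3
After op 2 (left): buf='MFK' cursor=2
After op 3 (left): buf='MFK' cursor=1
After op 4 (backspace): buf='FK' cursor=0
After op 5 (insert('V')): buf='VFK' cursor=1
After op 6 (home): buf='VFK' cursor=0
After op 7 (backspace): buf='VFK' cursor=0
After op 8 (insert('C')): buf='CVFK' cursor=1

Answer: CVFK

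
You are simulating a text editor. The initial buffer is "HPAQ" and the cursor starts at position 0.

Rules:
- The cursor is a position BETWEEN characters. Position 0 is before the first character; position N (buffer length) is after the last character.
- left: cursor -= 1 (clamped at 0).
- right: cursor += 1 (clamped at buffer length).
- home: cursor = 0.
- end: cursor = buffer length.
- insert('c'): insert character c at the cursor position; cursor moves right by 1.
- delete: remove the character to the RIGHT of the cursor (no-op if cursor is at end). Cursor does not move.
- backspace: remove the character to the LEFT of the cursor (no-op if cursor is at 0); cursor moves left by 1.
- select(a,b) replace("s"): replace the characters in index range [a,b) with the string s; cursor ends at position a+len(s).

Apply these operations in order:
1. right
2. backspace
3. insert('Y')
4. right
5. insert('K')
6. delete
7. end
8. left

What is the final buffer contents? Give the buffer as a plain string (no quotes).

Answer: YPKQ

Derivation:
After op 1 (right): buf='HPAQ' cursor=1
After op 2 (backspace): buf='PAQ' cursor=0
After op 3 (insert('Y')): buf='YPAQ' cursor=1
After op 4 (right): buf='YPAQ' cursor=2
After op 5 (insert('K')): buf='YPKAQ' cursor=3
After op 6 (delete): buf='YPKQ' cursor=3
After op 7 (end): buf='YPKQ' cursor=4
After op 8 (left): buf='YPKQ' cursor=3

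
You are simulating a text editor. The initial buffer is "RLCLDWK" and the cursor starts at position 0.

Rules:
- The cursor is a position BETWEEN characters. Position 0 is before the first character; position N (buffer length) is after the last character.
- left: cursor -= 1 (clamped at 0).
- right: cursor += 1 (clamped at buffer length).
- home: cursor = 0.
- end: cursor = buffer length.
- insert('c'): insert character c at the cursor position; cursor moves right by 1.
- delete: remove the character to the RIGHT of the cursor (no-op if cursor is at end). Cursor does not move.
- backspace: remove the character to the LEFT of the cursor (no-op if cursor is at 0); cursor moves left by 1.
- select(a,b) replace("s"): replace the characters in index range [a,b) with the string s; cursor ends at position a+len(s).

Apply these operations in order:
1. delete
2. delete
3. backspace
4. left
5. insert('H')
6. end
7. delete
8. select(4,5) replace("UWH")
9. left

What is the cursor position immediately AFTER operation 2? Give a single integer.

Answer: 0

Derivation:
After op 1 (delete): buf='LCLDWK' cursor=0
After op 2 (delete): buf='CLDWK' cursor=0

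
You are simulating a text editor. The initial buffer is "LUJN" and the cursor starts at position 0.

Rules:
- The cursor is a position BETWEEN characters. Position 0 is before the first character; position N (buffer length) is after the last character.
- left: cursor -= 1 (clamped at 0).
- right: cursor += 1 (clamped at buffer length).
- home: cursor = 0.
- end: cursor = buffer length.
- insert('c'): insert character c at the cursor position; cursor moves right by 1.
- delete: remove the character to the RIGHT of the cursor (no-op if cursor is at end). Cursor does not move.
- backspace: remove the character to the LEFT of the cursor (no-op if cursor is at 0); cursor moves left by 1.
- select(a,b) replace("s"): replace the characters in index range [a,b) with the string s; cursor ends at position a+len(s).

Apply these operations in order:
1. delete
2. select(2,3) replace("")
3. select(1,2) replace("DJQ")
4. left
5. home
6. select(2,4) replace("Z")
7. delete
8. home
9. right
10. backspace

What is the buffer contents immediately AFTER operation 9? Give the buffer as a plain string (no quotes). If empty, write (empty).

Answer: UDZ

Derivation:
After op 1 (delete): buf='UJN' cursor=0
After op 2 (select(2,3) replace("")): buf='UJ' cursor=2
After op 3 (select(1,2) replace("DJQ")): buf='UDJQ' cursor=4
After op 4 (left): buf='UDJQ' cursor=3
After op 5 (home): buf='UDJQ' cursor=0
After op 6 (select(2,4) replace("Z")): buf='UDZ' cursor=3
After op 7 (delete): buf='UDZ' cursor=3
After op 8 (home): buf='UDZ' cursor=0
After op 9 (right): buf='UDZ' cursor=1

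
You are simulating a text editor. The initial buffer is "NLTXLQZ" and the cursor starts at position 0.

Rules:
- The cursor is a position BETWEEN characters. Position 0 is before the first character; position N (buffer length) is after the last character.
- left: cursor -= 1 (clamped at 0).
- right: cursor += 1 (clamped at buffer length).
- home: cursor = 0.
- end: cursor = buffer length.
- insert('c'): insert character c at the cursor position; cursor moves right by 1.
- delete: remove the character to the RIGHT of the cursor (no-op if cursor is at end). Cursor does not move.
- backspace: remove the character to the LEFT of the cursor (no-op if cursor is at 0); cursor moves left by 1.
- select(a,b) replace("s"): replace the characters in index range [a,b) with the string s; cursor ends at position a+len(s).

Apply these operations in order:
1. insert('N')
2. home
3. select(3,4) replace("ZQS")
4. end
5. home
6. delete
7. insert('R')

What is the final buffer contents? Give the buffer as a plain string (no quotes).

After op 1 (insert('N')): buf='NNLTXLQZ' cursor=1
After op 2 (home): buf='NNLTXLQZ' cursor=0
After op 3 (select(3,4) replace("ZQS")): buf='NNLZQSXLQZ' cursor=6
After op 4 (end): buf='NNLZQSXLQZ' cursor=10
After op 5 (home): buf='NNLZQSXLQZ' cursor=0
After op 6 (delete): buf='NLZQSXLQZ' cursor=0
After op 7 (insert('R')): buf='RNLZQSXLQZ' cursor=1

Answer: RNLZQSXLQZ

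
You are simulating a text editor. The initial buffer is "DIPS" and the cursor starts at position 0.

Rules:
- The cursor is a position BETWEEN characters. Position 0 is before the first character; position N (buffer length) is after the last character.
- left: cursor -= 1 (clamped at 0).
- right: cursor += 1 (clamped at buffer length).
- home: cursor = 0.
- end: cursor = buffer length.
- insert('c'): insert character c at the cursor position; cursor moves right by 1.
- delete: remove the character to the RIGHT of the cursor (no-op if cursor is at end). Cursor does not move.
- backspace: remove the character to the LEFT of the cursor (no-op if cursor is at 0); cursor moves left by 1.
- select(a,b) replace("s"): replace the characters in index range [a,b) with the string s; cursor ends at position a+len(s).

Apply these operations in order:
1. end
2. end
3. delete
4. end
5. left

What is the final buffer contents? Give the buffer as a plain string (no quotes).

After op 1 (end): buf='DIPS' cursor=4
After op 2 (end): buf='DIPS' cursor=4
After op 3 (delete): buf='DIPS' cursor=4
After op 4 (end): buf='DIPS' cursor=4
After op 5 (left): buf='DIPS' cursor=3

Answer: DIPS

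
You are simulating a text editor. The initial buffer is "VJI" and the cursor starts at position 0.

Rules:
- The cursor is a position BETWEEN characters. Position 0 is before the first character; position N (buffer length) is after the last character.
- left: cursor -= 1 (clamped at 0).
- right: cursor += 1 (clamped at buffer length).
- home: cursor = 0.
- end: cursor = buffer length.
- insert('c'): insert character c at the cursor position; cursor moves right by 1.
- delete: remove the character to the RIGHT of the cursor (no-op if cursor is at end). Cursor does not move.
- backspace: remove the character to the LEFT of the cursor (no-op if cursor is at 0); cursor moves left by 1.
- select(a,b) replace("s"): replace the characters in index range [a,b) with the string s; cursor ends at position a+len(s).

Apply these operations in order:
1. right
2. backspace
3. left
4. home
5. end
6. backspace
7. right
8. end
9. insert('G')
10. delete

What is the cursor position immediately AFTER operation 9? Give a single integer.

Answer: 2

Derivation:
After op 1 (right): buf='VJI' cursor=1
After op 2 (backspace): buf='JI' cursor=0
After op 3 (left): buf='JI' cursor=0
After op 4 (home): buf='JI' cursor=0
After op 5 (end): buf='JI' cursor=2
After op 6 (backspace): buf='J' cursor=1
After op 7 (right): buf='J' cursor=1
After op 8 (end): buf='J' cursor=1
After op 9 (insert('G')): buf='JG' cursor=2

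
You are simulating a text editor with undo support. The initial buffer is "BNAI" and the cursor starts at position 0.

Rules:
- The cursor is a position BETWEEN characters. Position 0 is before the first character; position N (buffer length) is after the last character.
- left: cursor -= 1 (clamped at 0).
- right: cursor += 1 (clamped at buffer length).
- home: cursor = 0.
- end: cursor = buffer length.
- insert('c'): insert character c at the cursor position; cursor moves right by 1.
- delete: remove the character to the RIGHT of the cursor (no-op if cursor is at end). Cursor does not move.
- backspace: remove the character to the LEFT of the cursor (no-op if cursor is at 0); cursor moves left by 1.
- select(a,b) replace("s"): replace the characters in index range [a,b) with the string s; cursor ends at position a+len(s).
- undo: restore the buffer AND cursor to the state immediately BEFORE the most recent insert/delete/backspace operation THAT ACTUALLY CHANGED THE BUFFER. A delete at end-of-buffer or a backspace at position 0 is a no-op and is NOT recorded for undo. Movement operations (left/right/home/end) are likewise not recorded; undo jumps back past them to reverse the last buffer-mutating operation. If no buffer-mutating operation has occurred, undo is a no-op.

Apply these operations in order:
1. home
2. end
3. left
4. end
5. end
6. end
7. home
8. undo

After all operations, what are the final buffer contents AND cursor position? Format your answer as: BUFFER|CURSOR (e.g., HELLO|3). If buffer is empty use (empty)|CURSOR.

Answer: BNAI|0

Derivation:
After op 1 (home): buf='BNAI' cursor=0
After op 2 (end): buf='BNAI' cursor=4
After op 3 (left): buf='BNAI' cursor=3
After op 4 (end): buf='BNAI' cursor=4
After op 5 (end): buf='BNAI' cursor=4
After op 6 (end): buf='BNAI' cursor=4
After op 7 (home): buf='BNAI' cursor=0
After op 8 (undo): buf='BNAI' cursor=0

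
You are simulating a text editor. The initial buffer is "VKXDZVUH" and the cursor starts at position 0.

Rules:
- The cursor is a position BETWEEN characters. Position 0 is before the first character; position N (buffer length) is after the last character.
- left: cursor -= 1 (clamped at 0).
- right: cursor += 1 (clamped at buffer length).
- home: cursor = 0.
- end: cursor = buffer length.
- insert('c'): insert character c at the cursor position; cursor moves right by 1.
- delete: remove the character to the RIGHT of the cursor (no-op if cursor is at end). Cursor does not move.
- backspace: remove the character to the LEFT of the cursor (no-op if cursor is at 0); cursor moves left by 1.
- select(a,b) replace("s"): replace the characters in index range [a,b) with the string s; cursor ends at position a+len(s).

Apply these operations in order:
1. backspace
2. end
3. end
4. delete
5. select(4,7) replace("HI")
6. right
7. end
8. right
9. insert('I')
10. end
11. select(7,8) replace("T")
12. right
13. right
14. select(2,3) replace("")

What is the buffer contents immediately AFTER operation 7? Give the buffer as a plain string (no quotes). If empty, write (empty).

Answer: VKXDHIH

Derivation:
After op 1 (backspace): buf='VKXDZVUH' cursor=0
After op 2 (end): buf='VKXDZVUH' cursor=8
After op 3 (end): buf='VKXDZVUH' cursor=8
After op 4 (delete): buf='VKXDZVUH' cursor=8
After op 5 (select(4,7) replace("HI")): buf='VKXDHIH' cursor=6
After op 6 (right): buf='VKXDHIH' cursor=7
After op 7 (end): buf='VKXDHIH' cursor=7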